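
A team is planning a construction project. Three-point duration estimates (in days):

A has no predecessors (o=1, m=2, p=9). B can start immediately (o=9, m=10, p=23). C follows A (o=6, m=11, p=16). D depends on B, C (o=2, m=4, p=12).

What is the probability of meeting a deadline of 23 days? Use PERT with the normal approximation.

te_A = (1 + 4·2 + 9)/6 = 18/6 = 3; σ²_A = ((9−1)/6)² = 1.778
te_B = (9 + 4·10 + 23)/6 = 72/6 = 12; σ²_B = ((23−9)/6)² = 5.444
te_C = (6 + 4·11 + 16)/6 = 66/6 = 11; σ²_C = ((16−6)/6)² = 2.778
te_D = (2 + 4·4 + 12)/6 = 30/6 = 5; σ²_D = ((12−2)/6)² = 2.778

Forward pass:
ES_A = 0; EF_A = 3
ES_B = 0; EF_B = 12
ES_C = 3; EF_C = 3+11 = 14
ES_D = max(EF_B=12, EF_C=14) = 14; EF_D = 14+5 = 19
Expected project duration μ = 19 days. Critical path: A → C → D.

Variance along critical path = 1.778 + 2.778 + 2.778 = 7.333; σ = √7.333 = 2.708 days.
Z = (23 − 19) / 2.708 = 1.477
P(T ≤ 23) = Φ(1.477) ≈ 0.930

0.930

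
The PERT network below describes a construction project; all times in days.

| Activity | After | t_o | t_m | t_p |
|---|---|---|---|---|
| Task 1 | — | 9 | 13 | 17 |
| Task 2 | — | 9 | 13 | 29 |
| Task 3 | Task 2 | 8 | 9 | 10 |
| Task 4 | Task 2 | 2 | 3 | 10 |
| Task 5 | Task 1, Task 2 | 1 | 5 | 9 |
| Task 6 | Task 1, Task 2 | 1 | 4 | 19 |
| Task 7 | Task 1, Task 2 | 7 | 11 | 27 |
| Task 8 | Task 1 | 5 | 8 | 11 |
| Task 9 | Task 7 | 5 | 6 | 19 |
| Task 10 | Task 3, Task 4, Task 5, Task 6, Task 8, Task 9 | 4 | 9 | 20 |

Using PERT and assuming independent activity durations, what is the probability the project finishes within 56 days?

0.955

te_Task 1 = (9 + 4·13 + 17)/6 = 78/6 = 13; σ²_Task 1 = ((17−9)/6)² = 1.778
te_Task 2 = (9 + 4·13 + 29)/6 = 90/6 = 15; σ²_Task 2 = ((29−9)/6)² = 11.111
te_Task 3 = (8 + 4·9 + 10)/6 = 54/6 = 9; σ²_Task 3 = ((10−8)/6)² = 0.111
te_Task 4 = (2 + 4·3 + 10)/6 = 24/6 = 4; σ²_Task 4 = ((10−2)/6)² = 1.778
te_Task 5 = (1 + 4·5 + 9)/6 = 30/6 = 5; σ²_Task 5 = ((9−1)/6)² = 1.778
te_Task 6 = (1 + 4·4 + 19)/6 = 36/6 = 6; σ²_Task 6 = ((19−1)/6)² = 9.000
te_Task 7 = (7 + 4·11 + 27)/6 = 78/6 = 13; σ²_Task 7 = ((27−7)/6)² = 11.111
te_Task 8 = (5 + 4·8 + 11)/6 = 48/6 = 8; σ²_Task 8 = ((11−5)/6)² = 1.000
te_Task 9 = (5 + 4·6 + 19)/6 = 48/6 = 8; σ²_Task 9 = ((19−5)/6)² = 5.444
te_Task 10 = (4 + 4·9 + 20)/6 = 60/6 = 10; σ²_Task 10 = ((20−4)/6)² = 7.111

Forward pass:
ES_Task 1 = 0; EF_Task 1 = 13
ES_Task 2 = 0; EF_Task 2 = 15
ES_Task 3 = 15; EF_Task 3 = 15+9 = 24
ES_Task 4 = 15; EF_Task 4 = 15+4 = 19
ES_Task 5 = max(EF_Task 1=13, EF_Task 2=15) = 15; EF_Task 5 = 15+5 = 20
ES_Task 6 = max(EF_Task 1=13, EF_Task 2=15) = 15; EF_Task 6 = 15+6 = 21
ES_Task 7 = max(EF_Task 1=13, EF_Task 2=15) = 15; EF_Task 7 = 15+13 = 28
ES_Task 8 = 13; EF_Task 8 = 13+8 = 21
ES_Task 9 = 28; EF_Task 9 = 28+8 = 36
ES_Task 10 = max(EF_Task 3=24, EF_Task 4=19, EF_Task 5=20, EF_Task 6=21, EF_Task 8=21, EF_Task 9=36) = 36; EF_Task 10 = 36+10 = 46
Expected project duration μ = 46 days. Critical path: Task 2 → Task 7 → Task 9 → Task 10.

Variance along critical path = 11.111 + 11.111 + 5.444 + 7.111 = 34.778; σ = √34.778 = 5.897 days.
Z = (56 − 46) / 5.897 = 1.696
P(T ≤ 56) = Φ(1.696) ≈ 0.955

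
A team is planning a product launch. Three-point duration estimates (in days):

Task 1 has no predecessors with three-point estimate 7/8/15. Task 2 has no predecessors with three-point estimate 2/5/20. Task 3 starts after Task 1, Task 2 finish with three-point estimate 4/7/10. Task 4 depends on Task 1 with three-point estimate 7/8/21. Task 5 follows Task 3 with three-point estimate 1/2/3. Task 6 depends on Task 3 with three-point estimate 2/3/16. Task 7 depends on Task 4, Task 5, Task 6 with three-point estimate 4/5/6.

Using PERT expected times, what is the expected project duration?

te_Task 1 = (7 + 4·8 + 15)/6 = 54/6 = 9
te_Task 2 = (2 + 4·5 + 20)/6 = 42/6 = 7
te_Task 3 = (4 + 4·7 + 10)/6 = 42/6 = 7
te_Task 4 = (7 + 4·8 + 21)/6 = 60/6 = 10
te_Task 5 = (1 + 4·2 + 3)/6 = 12/6 = 2
te_Task 6 = (2 + 4·3 + 16)/6 = 30/6 = 5
te_Task 7 = (4 + 4·5 + 6)/6 = 30/6 = 5

Forward pass:
ES_Task 1 = 0; EF_Task 1 = 9
ES_Task 2 = 0; EF_Task 2 = 7
ES_Task 3 = max(EF_Task 1=9, EF_Task 2=7) = 9; EF_Task 3 = 9+7 = 16
ES_Task 4 = 9; EF_Task 4 = 9+10 = 19
ES_Task 5 = 16; EF_Task 5 = 16+2 = 18
ES_Task 6 = 16; EF_Task 6 = 16+5 = 21
ES_Task 7 = max(EF_Task 4=19, EF_Task 5=18, EF_Task 6=21) = 21; EF_Task 7 = 21+5 = 26
Expected project duration μ = 26 days. Critical path: Task 1 → Task 3 → Task 6 → Task 7.

26 days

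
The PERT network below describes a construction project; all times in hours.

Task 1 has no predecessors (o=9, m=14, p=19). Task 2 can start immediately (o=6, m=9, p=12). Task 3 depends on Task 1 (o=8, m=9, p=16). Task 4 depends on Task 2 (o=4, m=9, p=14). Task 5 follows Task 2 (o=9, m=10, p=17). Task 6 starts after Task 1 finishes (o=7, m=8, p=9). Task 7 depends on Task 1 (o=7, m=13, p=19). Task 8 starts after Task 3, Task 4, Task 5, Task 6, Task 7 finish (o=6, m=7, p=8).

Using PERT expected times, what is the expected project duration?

te_Task 1 = (9 + 4·14 + 19)/6 = 84/6 = 14
te_Task 2 = (6 + 4·9 + 12)/6 = 54/6 = 9
te_Task 3 = (8 + 4·9 + 16)/6 = 60/6 = 10
te_Task 4 = (4 + 4·9 + 14)/6 = 54/6 = 9
te_Task 5 = (9 + 4·10 + 17)/6 = 66/6 = 11
te_Task 6 = (7 + 4·8 + 9)/6 = 48/6 = 8
te_Task 7 = (7 + 4·13 + 19)/6 = 78/6 = 13
te_Task 8 = (6 + 4·7 + 8)/6 = 42/6 = 7

Forward pass:
ES_Task 1 = 0; EF_Task 1 = 14
ES_Task 2 = 0; EF_Task 2 = 9
ES_Task 3 = 14; EF_Task 3 = 14+10 = 24
ES_Task 4 = 9; EF_Task 4 = 9+9 = 18
ES_Task 5 = 9; EF_Task 5 = 9+11 = 20
ES_Task 6 = 14; EF_Task 6 = 14+8 = 22
ES_Task 7 = 14; EF_Task 7 = 14+13 = 27
ES_Task 8 = max(EF_Task 3=24, EF_Task 4=18, EF_Task 5=20, EF_Task 6=22, EF_Task 7=27) = 27; EF_Task 8 = 27+7 = 34
Expected project duration μ = 34 hours. Critical path: Task 1 → Task 7 → Task 8.

34 hours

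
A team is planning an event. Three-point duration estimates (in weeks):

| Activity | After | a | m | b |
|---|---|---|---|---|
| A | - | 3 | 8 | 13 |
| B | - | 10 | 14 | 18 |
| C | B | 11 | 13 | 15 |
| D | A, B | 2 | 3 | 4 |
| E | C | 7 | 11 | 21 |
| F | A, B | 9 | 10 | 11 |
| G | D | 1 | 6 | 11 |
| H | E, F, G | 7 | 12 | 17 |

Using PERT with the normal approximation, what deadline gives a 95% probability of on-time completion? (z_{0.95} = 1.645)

56.3 weeks

te_A = (3 + 4·8 + 13)/6 = 48/6 = 8; σ²_A = ((13−3)/6)² = 2.778
te_B = (10 + 4·14 + 18)/6 = 84/6 = 14; σ²_B = ((18−10)/6)² = 1.778
te_C = (11 + 4·13 + 15)/6 = 78/6 = 13; σ²_C = ((15−11)/6)² = 0.444
te_D = (2 + 4·3 + 4)/6 = 18/6 = 3; σ²_D = ((4−2)/6)² = 0.111
te_E = (7 + 4·11 + 21)/6 = 72/6 = 12; σ²_E = ((21−7)/6)² = 5.444
te_F = (9 + 4·10 + 11)/6 = 60/6 = 10; σ²_F = ((11−9)/6)² = 0.111
te_G = (1 + 4·6 + 11)/6 = 36/6 = 6; σ²_G = ((11−1)/6)² = 2.778
te_H = (7 + 4·12 + 17)/6 = 72/6 = 12; σ²_H = ((17−7)/6)² = 2.778

Forward pass:
ES_A = 0; EF_A = 8
ES_B = 0; EF_B = 14
ES_C = 14; EF_C = 14+13 = 27
ES_D = max(EF_A=8, EF_B=14) = 14; EF_D = 14+3 = 17
ES_E = 27; EF_E = 27+12 = 39
ES_F = max(EF_A=8, EF_B=14) = 14; EF_F = 14+10 = 24
ES_G = 17; EF_G = 17+6 = 23
ES_H = max(EF_E=39, EF_F=24, EF_G=23) = 39; EF_H = 39+12 = 51
Expected project duration μ = 51 weeks. Critical path: B → C → E → H.

Variance along critical path = 1.778 + 0.444 + 5.444 + 2.778 = 10.444; σ = 3.232 weeks.
D = μ + z·σ = 51 + 1.645·3.232 = 56.3 weeks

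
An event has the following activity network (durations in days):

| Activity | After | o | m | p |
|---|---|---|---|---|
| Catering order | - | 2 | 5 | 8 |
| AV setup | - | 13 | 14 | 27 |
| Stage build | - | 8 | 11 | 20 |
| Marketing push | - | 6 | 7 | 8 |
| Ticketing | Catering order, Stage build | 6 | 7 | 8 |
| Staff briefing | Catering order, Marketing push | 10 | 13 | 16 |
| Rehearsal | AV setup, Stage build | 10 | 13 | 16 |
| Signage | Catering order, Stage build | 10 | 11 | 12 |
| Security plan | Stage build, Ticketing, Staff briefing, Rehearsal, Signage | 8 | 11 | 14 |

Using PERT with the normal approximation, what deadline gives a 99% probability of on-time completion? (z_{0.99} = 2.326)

te_Catering order = (2 + 4·5 + 8)/6 = 30/6 = 5; σ²_Catering order = ((8−2)/6)² = 1.000
te_AV setup = (13 + 4·14 + 27)/6 = 96/6 = 16; σ²_AV setup = ((27−13)/6)² = 5.444
te_Stage build = (8 + 4·11 + 20)/6 = 72/6 = 12; σ²_Stage build = ((20−8)/6)² = 4.000
te_Marketing push = (6 + 4·7 + 8)/6 = 42/6 = 7; σ²_Marketing push = ((8−6)/6)² = 0.111
te_Ticketing = (6 + 4·7 + 8)/6 = 42/6 = 7; σ²_Ticketing = ((8−6)/6)² = 0.111
te_Staff briefing = (10 + 4·13 + 16)/6 = 78/6 = 13; σ²_Staff briefing = ((16−10)/6)² = 1.000
te_Rehearsal = (10 + 4·13 + 16)/6 = 78/6 = 13; σ²_Rehearsal = ((16−10)/6)² = 1.000
te_Signage = (10 + 4·11 + 12)/6 = 66/6 = 11; σ²_Signage = ((12−10)/6)² = 0.111
te_Security plan = (8 + 4·11 + 14)/6 = 66/6 = 11; σ²_Security plan = ((14−8)/6)² = 1.000

Forward pass:
ES_Catering order = 0; EF_Catering order = 5
ES_AV setup = 0; EF_AV setup = 16
ES_Stage build = 0; EF_Stage build = 12
ES_Marketing push = 0; EF_Marketing push = 7
ES_Ticketing = max(EF_Catering order=5, EF_Stage build=12) = 12; EF_Ticketing = 12+7 = 19
ES_Staff briefing = max(EF_Catering order=5, EF_Marketing push=7) = 7; EF_Staff briefing = 7+13 = 20
ES_Rehearsal = max(EF_AV setup=16, EF_Stage build=12) = 16; EF_Rehearsal = 16+13 = 29
ES_Signage = max(EF_Catering order=5, EF_Stage build=12) = 12; EF_Signage = 12+11 = 23
ES_Security plan = max(EF_Stage build=12, EF_Ticketing=19, EF_Staff briefing=20, EF_Rehearsal=29, EF_Signage=23) = 29; EF_Security plan = 29+11 = 40
Expected project duration μ = 40 days. Critical path: AV setup → Rehearsal → Security plan.

Variance along critical path = 5.444 + 1.000 + 1.000 = 7.444; σ = 2.728 days.
D = μ + z·σ = 40 + 2.326·2.728 = 46.3 days

46.3 days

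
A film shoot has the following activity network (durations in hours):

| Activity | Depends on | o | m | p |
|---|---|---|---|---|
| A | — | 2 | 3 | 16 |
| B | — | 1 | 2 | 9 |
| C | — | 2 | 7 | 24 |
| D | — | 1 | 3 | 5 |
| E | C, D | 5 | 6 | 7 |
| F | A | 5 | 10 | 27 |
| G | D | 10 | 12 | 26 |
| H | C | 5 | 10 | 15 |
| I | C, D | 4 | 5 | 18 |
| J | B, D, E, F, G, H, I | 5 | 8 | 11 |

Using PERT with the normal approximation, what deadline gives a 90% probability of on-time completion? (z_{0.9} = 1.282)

te_A = (2 + 4·3 + 16)/6 = 30/6 = 5; σ²_A = ((16−2)/6)² = 5.444
te_B = (1 + 4·2 + 9)/6 = 18/6 = 3; σ²_B = ((9−1)/6)² = 1.778
te_C = (2 + 4·7 + 24)/6 = 54/6 = 9; σ²_C = ((24−2)/6)² = 13.444
te_D = (1 + 4·3 + 5)/6 = 18/6 = 3; σ²_D = ((5−1)/6)² = 0.444
te_E = (5 + 4·6 + 7)/6 = 36/6 = 6; σ²_E = ((7−5)/6)² = 0.111
te_F = (5 + 4·10 + 27)/6 = 72/6 = 12; σ²_F = ((27−5)/6)² = 13.444
te_G = (10 + 4·12 + 26)/6 = 84/6 = 14; σ²_G = ((26−10)/6)² = 7.111
te_H = (5 + 4·10 + 15)/6 = 60/6 = 10; σ²_H = ((15−5)/6)² = 2.778
te_I = (4 + 4·5 + 18)/6 = 42/6 = 7; σ²_I = ((18−4)/6)² = 5.444
te_J = (5 + 4·8 + 11)/6 = 48/6 = 8; σ²_J = ((11−5)/6)² = 1.000

Forward pass:
ES_A = 0; EF_A = 5
ES_B = 0; EF_B = 3
ES_C = 0; EF_C = 9
ES_D = 0; EF_D = 3
ES_E = max(EF_C=9, EF_D=3) = 9; EF_E = 9+6 = 15
ES_F = 5; EF_F = 5+12 = 17
ES_G = 3; EF_G = 3+14 = 17
ES_H = 9; EF_H = 9+10 = 19
ES_I = max(EF_C=9, EF_D=3) = 9; EF_I = 9+7 = 16
ES_J = max(EF_B=3, EF_D=3, EF_E=15, EF_F=17, EF_G=17, EF_H=19, EF_I=16) = 19; EF_J = 19+8 = 27
Expected project duration μ = 27 hours. Critical path: C → H → J.

Variance along critical path = 13.444 + 2.778 + 1.000 = 17.222; σ = 4.150 hours.
D = μ + z·σ = 27 + 1.282·4.150 = 32.3 hours

32.3 hours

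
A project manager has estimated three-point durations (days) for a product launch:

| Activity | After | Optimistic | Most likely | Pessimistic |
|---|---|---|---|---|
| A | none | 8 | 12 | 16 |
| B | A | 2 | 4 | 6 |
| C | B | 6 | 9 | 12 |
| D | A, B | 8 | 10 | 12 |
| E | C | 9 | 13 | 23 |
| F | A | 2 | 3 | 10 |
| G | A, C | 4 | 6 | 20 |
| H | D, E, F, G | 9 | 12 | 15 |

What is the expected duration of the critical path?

51 days

te_A = (8 + 4·12 + 16)/6 = 72/6 = 12
te_B = (2 + 4·4 + 6)/6 = 24/6 = 4
te_C = (6 + 4·9 + 12)/6 = 54/6 = 9
te_D = (8 + 4·10 + 12)/6 = 60/6 = 10
te_E = (9 + 4·13 + 23)/6 = 84/6 = 14
te_F = (2 + 4·3 + 10)/6 = 24/6 = 4
te_G = (4 + 4·6 + 20)/6 = 48/6 = 8
te_H = (9 + 4·12 + 15)/6 = 72/6 = 12

Forward pass:
ES_A = 0; EF_A = 12
ES_B = 12; EF_B = 12+4 = 16
ES_C = 16; EF_C = 16+9 = 25
ES_D = max(EF_A=12, EF_B=16) = 16; EF_D = 16+10 = 26
ES_E = 25; EF_E = 25+14 = 39
ES_F = 12; EF_F = 12+4 = 16
ES_G = max(EF_A=12, EF_C=25) = 25; EF_G = 25+8 = 33
ES_H = max(EF_D=26, EF_E=39, EF_F=16, EF_G=33) = 39; EF_H = 39+12 = 51
Expected project duration μ = 51 days. Critical path: A → B → C → E → H.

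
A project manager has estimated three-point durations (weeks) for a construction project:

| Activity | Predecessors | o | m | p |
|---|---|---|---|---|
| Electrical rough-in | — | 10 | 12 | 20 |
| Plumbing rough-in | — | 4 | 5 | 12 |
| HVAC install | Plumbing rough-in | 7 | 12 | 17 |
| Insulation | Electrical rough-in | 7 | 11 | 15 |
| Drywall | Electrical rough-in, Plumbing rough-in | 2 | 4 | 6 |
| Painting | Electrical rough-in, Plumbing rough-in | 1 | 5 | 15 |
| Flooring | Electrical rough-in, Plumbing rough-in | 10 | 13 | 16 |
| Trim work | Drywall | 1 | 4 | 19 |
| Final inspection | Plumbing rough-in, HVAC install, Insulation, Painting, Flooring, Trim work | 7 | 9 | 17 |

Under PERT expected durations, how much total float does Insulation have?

2 weeks

te_Electrical rough-in = (10 + 4·12 + 20)/6 = 78/6 = 13
te_Plumbing rough-in = (4 + 4·5 + 12)/6 = 36/6 = 6
te_HVAC install = (7 + 4·12 + 17)/6 = 72/6 = 12
te_Insulation = (7 + 4·11 + 15)/6 = 66/6 = 11
te_Drywall = (2 + 4·4 + 6)/6 = 24/6 = 4
te_Painting = (1 + 4·5 + 15)/6 = 36/6 = 6
te_Flooring = (10 + 4·13 + 16)/6 = 78/6 = 13
te_Trim work = (1 + 4·4 + 19)/6 = 36/6 = 6
te_Final inspection = (7 + 4·9 + 17)/6 = 60/6 = 10

Forward pass:
ES_Electrical rough-in = 0; EF_Electrical rough-in = 13
ES_Plumbing rough-in = 0; EF_Plumbing rough-in = 6
ES_HVAC install = 6; EF_HVAC install = 6+12 = 18
ES_Insulation = 13; EF_Insulation = 13+11 = 24
ES_Drywall = max(EF_Electrical rough-in=13, EF_Plumbing rough-in=6) = 13; EF_Drywall = 13+4 = 17
ES_Painting = max(EF_Electrical rough-in=13, EF_Plumbing rough-in=6) = 13; EF_Painting = 13+6 = 19
ES_Flooring = max(EF_Electrical rough-in=13, EF_Plumbing rough-in=6) = 13; EF_Flooring = 13+13 = 26
ES_Trim work = 17; EF_Trim work = 17+6 = 23
ES_Final inspection = max(EF_Plumbing rough-in=6, EF_HVAC install=18, EF_Insulation=24, EF_Painting=19, EF_Flooring=26, EF_Trim work=23) = 26; EF_Final inspection = 26+10 = 36
Expected project duration μ = 36 weeks. Critical path: Electrical rough-in → Flooring → Final inspection.

Backward pass:
LF_Final inspection = 36; LS_Final inspection = 36−10 = 26
LF_Trim work = LS_Final inspection = 26; LS_Trim work = 26−6 = 20
LF_Flooring = LS_Final inspection = 26; LS_Flooring = 26−13 = 13
LF_Painting = LS_Final inspection = 26; LS_Painting = 26−6 = 20
LF_Drywall = LS_Trim work = 20; LS_Drywall = 20−4 = 16
LF_Insulation = LS_Final inspection = 26; LS_Insulation = 26−11 = 15
LF_HVAC install = LS_Final inspection = 26; LS_HVAC install = 26−12 = 14
LF_Plumbing rough-in = min(LS_HVAC install=14, LS_Drywall=16, LS_Painting=20, LS_Flooring=13, LS_Final inspection=26) = 13; LS_Plumbing rough-in = 13−6 = 7
LF_Electrical rough-in = min(LS_Insulation=15, LS_Drywall=16, LS_Painting=20, LS_Flooring=13) = 13; LS_Electrical rough-in = 13−13 = 0
Slack_Insulation = LS_Insulation − ES_Insulation = 15 − 13 = 2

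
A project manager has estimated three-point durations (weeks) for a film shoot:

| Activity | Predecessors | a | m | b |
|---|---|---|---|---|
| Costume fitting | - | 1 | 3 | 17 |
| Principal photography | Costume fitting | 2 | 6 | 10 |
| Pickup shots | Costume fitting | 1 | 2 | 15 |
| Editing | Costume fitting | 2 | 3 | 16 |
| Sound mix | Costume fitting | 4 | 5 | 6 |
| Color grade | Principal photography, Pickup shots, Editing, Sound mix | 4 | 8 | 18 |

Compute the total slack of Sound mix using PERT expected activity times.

1 weeks

te_Costume fitting = (1 + 4·3 + 17)/6 = 30/6 = 5
te_Principal photography = (2 + 4·6 + 10)/6 = 36/6 = 6
te_Pickup shots = (1 + 4·2 + 15)/6 = 24/6 = 4
te_Editing = (2 + 4·3 + 16)/6 = 30/6 = 5
te_Sound mix = (4 + 4·5 + 6)/6 = 30/6 = 5
te_Color grade = (4 + 4·8 + 18)/6 = 54/6 = 9

Forward pass:
ES_Costume fitting = 0; EF_Costume fitting = 5
ES_Principal photography = 5; EF_Principal photography = 5+6 = 11
ES_Pickup shots = 5; EF_Pickup shots = 5+4 = 9
ES_Editing = 5; EF_Editing = 5+5 = 10
ES_Sound mix = 5; EF_Sound mix = 5+5 = 10
ES_Color grade = max(EF_Principal photography=11, EF_Pickup shots=9, EF_Editing=10, EF_Sound mix=10) = 11; EF_Color grade = 11+9 = 20
Expected project duration μ = 20 weeks. Critical path: Costume fitting → Principal photography → Color grade.

Backward pass:
LF_Color grade = 20; LS_Color grade = 20−9 = 11
LF_Sound mix = LS_Color grade = 11; LS_Sound mix = 11−5 = 6
LF_Editing = LS_Color grade = 11; LS_Editing = 11−5 = 6
LF_Pickup shots = LS_Color grade = 11; LS_Pickup shots = 11−4 = 7
LF_Principal photography = LS_Color grade = 11; LS_Principal photography = 11−6 = 5
LF_Costume fitting = min(LS_Principal photography=5, LS_Pickup shots=7, LS_Editing=6, LS_Sound mix=6) = 5; LS_Costume fitting = 5−5 = 0
Slack_Sound mix = LS_Sound mix − ES_Sound mix = 6 − 5 = 1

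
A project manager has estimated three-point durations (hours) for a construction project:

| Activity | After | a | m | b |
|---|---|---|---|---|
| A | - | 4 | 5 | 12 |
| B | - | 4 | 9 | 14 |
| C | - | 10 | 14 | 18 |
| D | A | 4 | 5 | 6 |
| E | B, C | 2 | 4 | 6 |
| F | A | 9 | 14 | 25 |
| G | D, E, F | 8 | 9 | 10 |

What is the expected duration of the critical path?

30 hours

te_A = (4 + 4·5 + 12)/6 = 36/6 = 6
te_B = (4 + 4·9 + 14)/6 = 54/6 = 9
te_C = (10 + 4·14 + 18)/6 = 84/6 = 14
te_D = (4 + 4·5 + 6)/6 = 30/6 = 5
te_E = (2 + 4·4 + 6)/6 = 24/6 = 4
te_F = (9 + 4·14 + 25)/6 = 90/6 = 15
te_G = (8 + 4·9 + 10)/6 = 54/6 = 9

Forward pass:
ES_A = 0; EF_A = 6
ES_B = 0; EF_B = 9
ES_C = 0; EF_C = 14
ES_D = 6; EF_D = 6+5 = 11
ES_E = max(EF_B=9, EF_C=14) = 14; EF_E = 14+4 = 18
ES_F = 6; EF_F = 6+15 = 21
ES_G = max(EF_D=11, EF_E=18, EF_F=21) = 21; EF_G = 21+9 = 30
Expected project duration μ = 30 hours. Critical path: A → F → G.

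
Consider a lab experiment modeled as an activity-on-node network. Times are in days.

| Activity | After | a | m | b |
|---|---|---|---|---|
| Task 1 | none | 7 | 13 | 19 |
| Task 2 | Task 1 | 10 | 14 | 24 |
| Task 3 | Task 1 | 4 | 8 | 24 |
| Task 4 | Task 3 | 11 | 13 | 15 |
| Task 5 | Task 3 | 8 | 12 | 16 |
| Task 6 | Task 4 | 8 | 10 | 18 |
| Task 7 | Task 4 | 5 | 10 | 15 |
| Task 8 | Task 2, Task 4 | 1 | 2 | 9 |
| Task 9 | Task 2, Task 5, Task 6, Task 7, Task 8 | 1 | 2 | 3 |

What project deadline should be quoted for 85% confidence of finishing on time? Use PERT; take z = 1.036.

53.4 days

te_Task 1 = (7 + 4·13 + 19)/6 = 78/6 = 13; σ²_Task 1 = ((19−7)/6)² = 4.000
te_Task 2 = (10 + 4·14 + 24)/6 = 90/6 = 15; σ²_Task 2 = ((24−10)/6)² = 5.444
te_Task 3 = (4 + 4·8 + 24)/6 = 60/6 = 10; σ²_Task 3 = ((24−4)/6)² = 11.111
te_Task 4 = (11 + 4·13 + 15)/6 = 78/6 = 13; σ²_Task 4 = ((15−11)/6)² = 0.444
te_Task 5 = (8 + 4·12 + 16)/6 = 72/6 = 12; σ²_Task 5 = ((16−8)/6)² = 1.778
te_Task 6 = (8 + 4·10 + 18)/6 = 66/6 = 11; σ²_Task 6 = ((18−8)/6)² = 2.778
te_Task 7 = (5 + 4·10 + 15)/6 = 60/6 = 10; σ²_Task 7 = ((15−5)/6)² = 2.778
te_Task 8 = (1 + 4·2 + 9)/6 = 18/6 = 3; σ²_Task 8 = ((9−1)/6)² = 1.778
te_Task 9 = (1 + 4·2 + 3)/6 = 12/6 = 2; σ²_Task 9 = ((3−1)/6)² = 0.111

Forward pass:
ES_Task 1 = 0; EF_Task 1 = 13
ES_Task 2 = 13; EF_Task 2 = 13+15 = 28
ES_Task 3 = 13; EF_Task 3 = 13+10 = 23
ES_Task 4 = 23; EF_Task 4 = 23+13 = 36
ES_Task 5 = 23; EF_Task 5 = 23+12 = 35
ES_Task 6 = 36; EF_Task 6 = 36+11 = 47
ES_Task 7 = 36; EF_Task 7 = 36+10 = 46
ES_Task 8 = max(EF_Task 2=28, EF_Task 4=36) = 36; EF_Task 8 = 36+3 = 39
ES_Task 9 = max(EF_Task 2=28, EF_Task 5=35, EF_Task 6=47, EF_Task 7=46, EF_Task 8=39) = 47; EF_Task 9 = 47+2 = 49
Expected project duration μ = 49 days. Critical path: Task 1 → Task 3 → Task 4 → Task 6 → Task 9.

Variance along critical path = 4.000 + 11.111 + 0.444 + 2.778 + 0.111 = 18.444; σ = 4.295 days.
D = μ + z·σ = 49 + 1.036·4.295 = 53.4 days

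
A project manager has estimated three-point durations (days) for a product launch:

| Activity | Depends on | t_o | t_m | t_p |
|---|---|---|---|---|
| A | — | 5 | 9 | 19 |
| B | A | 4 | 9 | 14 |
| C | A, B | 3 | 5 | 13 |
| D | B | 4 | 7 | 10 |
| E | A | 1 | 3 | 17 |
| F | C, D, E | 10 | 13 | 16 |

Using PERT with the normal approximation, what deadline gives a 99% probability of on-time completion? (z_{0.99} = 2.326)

46.4 days

te_A = (5 + 4·9 + 19)/6 = 60/6 = 10; σ²_A = ((19−5)/6)² = 5.444
te_B = (4 + 4·9 + 14)/6 = 54/6 = 9; σ²_B = ((14−4)/6)² = 2.778
te_C = (3 + 4·5 + 13)/6 = 36/6 = 6; σ²_C = ((13−3)/6)² = 2.778
te_D = (4 + 4·7 + 10)/6 = 42/6 = 7; σ²_D = ((10−4)/6)² = 1.000
te_E = (1 + 4·3 + 17)/6 = 30/6 = 5; σ²_E = ((17−1)/6)² = 7.111
te_F = (10 + 4·13 + 16)/6 = 78/6 = 13; σ²_F = ((16−10)/6)² = 1.000

Forward pass:
ES_A = 0; EF_A = 10
ES_B = 10; EF_B = 10+9 = 19
ES_C = max(EF_A=10, EF_B=19) = 19; EF_C = 19+6 = 25
ES_D = 19; EF_D = 19+7 = 26
ES_E = 10; EF_E = 10+5 = 15
ES_F = max(EF_C=25, EF_D=26, EF_E=15) = 26; EF_F = 26+13 = 39
Expected project duration μ = 39 days. Critical path: A → B → D → F.

Variance along critical path = 5.444 + 2.778 + 1.000 + 1.000 = 10.222; σ = 3.197 days.
D = μ + z·σ = 39 + 2.326·3.197 = 46.4 days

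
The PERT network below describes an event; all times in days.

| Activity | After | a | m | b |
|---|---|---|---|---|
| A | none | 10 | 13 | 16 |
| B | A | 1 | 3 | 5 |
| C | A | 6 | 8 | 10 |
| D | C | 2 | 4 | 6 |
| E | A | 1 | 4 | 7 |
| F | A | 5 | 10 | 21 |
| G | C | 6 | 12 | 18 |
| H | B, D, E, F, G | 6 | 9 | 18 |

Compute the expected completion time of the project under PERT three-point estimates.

43 days

te_A = (10 + 4·13 + 16)/6 = 78/6 = 13
te_B = (1 + 4·3 + 5)/6 = 18/6 = 3
te_C = (6 + 4·8 + 10)/6 = 48/6 = 8
te_D = (2 + 4·4 + 6)/6 = 24/6 = 4
te_E = (1 + 4·4 + 7)/6 = 24/6 = 4
te_F = (5 + 4·10 + 21)/6 = 66/6 = 11
te_G = (6 + 4·12 + 18)/6 = 72/6 = 12
te_H = (6 + 4·9 + 18)/6 = 60/6 = 10

Forward pass:
ES_A = 0; EF_A = 13
ES_B = 13; EF_B = 13+3 = 16
ES_C = 13; EF_C = 13+8 = 21
ES_D = 21; EF_D = 21+4 = 25
ES_E = 13; EF_E = 13+4 = 17
ES_F = 13; EF_F = 13+11 = 24
ES_G = 21; EF_G = 21+12 = 33
ES_H = max(EF_B=16, EF_D=25, EF_E=17, EF_F=24, EF_G=33) = 33; EF_H = 33+10 = 43
Expected project duration μ = 43 days. Critical path: A → C → G → H.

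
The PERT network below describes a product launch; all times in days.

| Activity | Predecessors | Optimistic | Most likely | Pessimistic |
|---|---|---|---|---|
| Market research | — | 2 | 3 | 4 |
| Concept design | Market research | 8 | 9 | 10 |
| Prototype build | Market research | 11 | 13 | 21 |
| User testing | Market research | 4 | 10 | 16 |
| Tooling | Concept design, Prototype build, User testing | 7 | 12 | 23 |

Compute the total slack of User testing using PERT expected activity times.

te_Market research = (2 + 4·3 + 4)/6 = 18/6 = 3
te_Concept design = (8 + 4·9 + 10)/6 = 54/6 = 9
te_Prototype build = (11 + 4·13 + 21)/6 = 84/6 = 14
te_User testing = (4 + 4·10 + 16)/6 = 60/6 = 10
te_Tooling = (7 + 4·12 + 23)/6 = 78/6 = 13

Forward pass:
ES_Market research = 0; EF_Market research = 3
ES_Concept design = 3; EF_Concept design = 3+9 = 12
ES_Prototype build = 3; EF_Prototype build = 3+14 = 17
ES_User testing = 3; EF_User testing = 3+10 = 13
ES_Tooling = max(EF_Concept design=12, EF_Prototype build=17, EF_User testing=13) = 17; EF_Tooling = 17+13 = 30
Expected project duration μ = 30 days. Critical path: Market research → Prototype build → Tooling.

Backward pass:
LF_Tooling = 30; LS_Tooling = 30−13 = 17
LF_User testing = LS_Tooling = 17; LS_User testing = 17−10 = 7
LF_Prototype build = LS_Tooling = 17; LS_Prototype build = 17−14 = 3
LF_Concept design = LS_Tooling = 17; LS_Concept design = 17−9 = 8
LF_Market research = min(LS_Concept design=8, LS_Prototype build=3, LS_User testing=7) = 3; LS_Market research = 3−3 = 0
Slack_User testing = LS_User testing − ES_User testing = 7 − 3 = 4

4 days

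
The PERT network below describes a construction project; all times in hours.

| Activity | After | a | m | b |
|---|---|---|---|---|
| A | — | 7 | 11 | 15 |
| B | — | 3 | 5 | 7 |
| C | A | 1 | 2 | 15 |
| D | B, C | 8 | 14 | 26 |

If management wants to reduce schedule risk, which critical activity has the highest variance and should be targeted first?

D

te_A = (7 + 4·11 + 15)/6 = 66/6 = 11; σ²_A = ((15−7)/6)² = 1.778
te_B = (3 + 4·5 + 7)/6 = 30/6 = 5; σ²_B = ((7−3)/6)² = 0.444
te_C = (1 + 4·2 + 15)/6 = 24/6 = 4; σ²_C = ((15−1)/6)² = 5.444
te_D = (8 + 4·14 + 26)/6 = 90/6 = 15; σ²_D = ((26−8)/6)² = 9.000

Forward pass:
ES_A = 0; EF_A = 11
ES_B = 0; EF_B = 5
ES_C = 11; EF_C = 11+4 = 15
ES_D = max(EF_B=5, EF_C=15) = 15; EF_D = 15+15 = 30
Expected project duration μ = 30 hours. Critical path: A → C → D.

Variances on critical path: σ²_A=1.778, σ²_C=5.444, σ²_D=9.000.
Largest is σ²_D = 9.000.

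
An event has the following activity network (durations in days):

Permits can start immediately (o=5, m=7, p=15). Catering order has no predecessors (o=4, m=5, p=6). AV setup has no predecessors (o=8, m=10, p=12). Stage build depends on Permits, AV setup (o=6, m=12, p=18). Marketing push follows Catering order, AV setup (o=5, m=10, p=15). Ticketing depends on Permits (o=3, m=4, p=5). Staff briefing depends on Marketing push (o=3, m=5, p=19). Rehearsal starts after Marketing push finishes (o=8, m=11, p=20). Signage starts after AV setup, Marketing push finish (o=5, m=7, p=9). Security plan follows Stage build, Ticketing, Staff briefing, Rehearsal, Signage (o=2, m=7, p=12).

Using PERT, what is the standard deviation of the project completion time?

3.16 days

te_Permits = (5 + 4·7 + 15)/6 = 48/6 = 8; σ²_Permits = ((15−5)/6)² = 2.778
te_Catering order = (4 + 4·5 + 6)/6 = 30/6 = 5; σ²_Catering order = ((6−4)/6)² = 0.111
te_AV setup = (8 + 4·10 + 12)/6 = 60/6 = 10; σ²_AV setup = ((12−8)/6)² = 0.444
te_Stage build = (6 + 4·12 + 18)/6 = 72/6 = 12; σ²_Stage build = ((18−6)/6)² = 4.000
te_Marketing push = (5 + 4·10 + 15)/6 = 60/6 = 10; σ²_Marketing push = ((15−5)/6)² = 2.778
te_Ticketing = (3 + 4·4 + 5)/6 = 24/6 = 4; σ²_Ticketing = ((5−3)/6)² = 0.111
te_Staff briefing = (3 + 4·5 + 19)/6 = 42/6 = 7; σ²_Staff briefing = ((19−3)/6)² = 7.111
te_Rehearsal = (8 + 4·11 + 20)/6 = 72/6 = 12; σ²_Rehearsal = ((20−8)/6)² = 4.000
te_Signage = (5 + 4·7 + 9)/6 = 42/6 = 7; σ²_Signage = ((9−5)/6)² = 0.444
te_Security plan = (2 + 4·7 + 12)/6 = 42/6 = 7; σ²_Security plan = ((12−2)/6)² = 2.778

Forward pass:
ES_Permits = 0; EF_Permits = 8
ES_Catering order = 0; EF_Catering order = 5
ES_AV setup = 0; EF_AV setup = 10
ES_Stage build = max(EF_Permits=8, EF_AV setup=10) = 10; EF_Stage build = 10+12 = 22
ES_Marketing push = max(EF_Catering order=5, EF_AV setup=10) = 10; EF_Marketing push = 10+10 = 20
ES_Ticketing = 8; EF_Ticketing = 8+4 = 12
ES_Staff briefing = 20; EF_Staff briefing = 20+7 = 27
ES_Rehearsal = 20; EF_Rehearsal = 20+12 = 32
ES_Signage = max(EF_AV setup=10, EF_Marketing push=20) = 20; EF_Signage = 20+7 = 27
ES_Security plan = max(EF_Stage build=22, EF_Ticketing=12, EF_Staff briefing=27, EF_Rehearsal=32, EF_Signage=27) = 32; EF_Security plan = 32+7 = 39
Expected project duration μ = 39 days. Critical path: AV setup → Marketing push → Rehearsal → Security plan.

Variance along critical path = 0.444 + 2.778 + 4.000 + 2.778 = 10.000
σ = √10.000 = 3.162 days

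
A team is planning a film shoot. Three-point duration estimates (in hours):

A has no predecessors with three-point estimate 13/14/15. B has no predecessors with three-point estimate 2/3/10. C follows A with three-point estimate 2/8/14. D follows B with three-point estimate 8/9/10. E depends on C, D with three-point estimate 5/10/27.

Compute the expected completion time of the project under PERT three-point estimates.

34 hours

te_A = (13 + 4·14 + 15)/6 = 84/6 = 14
te_B = (2 + 4·3 + 10)/6 = 24/6 = 4
te_C = (2 + 4·8 + 14)/6 = 48/6 = 8
te_D = (8 + 4·9 + 10)/6 = 54/6 = 9
te_E = (5 + 4·10 + 27)/6 = 72/6 = 12

Forward pass:
ES_A = 0; EF_A = 14
ES_B = 0; EF_B = 4
ES_C = 14; EF_C = 14+8 = 22
ES_D = 4; EF_D = 4+9 = 13
ES_E = max(EF_C=22, EF_D=13) = 22; EF_E = 22+12 = 34
Expected project duration μ = 34 hours. Critical path: A → C → E.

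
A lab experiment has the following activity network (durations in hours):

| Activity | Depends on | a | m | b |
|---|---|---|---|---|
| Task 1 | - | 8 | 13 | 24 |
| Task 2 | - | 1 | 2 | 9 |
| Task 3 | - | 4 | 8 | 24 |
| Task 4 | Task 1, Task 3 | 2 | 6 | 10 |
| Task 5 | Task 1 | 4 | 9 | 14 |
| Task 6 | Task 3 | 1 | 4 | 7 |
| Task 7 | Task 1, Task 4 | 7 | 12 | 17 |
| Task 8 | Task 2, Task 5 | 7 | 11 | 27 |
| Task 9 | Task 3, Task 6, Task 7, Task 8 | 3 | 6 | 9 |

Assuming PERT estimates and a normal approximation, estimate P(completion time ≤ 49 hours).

te_Task 1 = (8 + 4·13 + 24)/6 = 84/6 = 14; σ²_Task 1 = ((24−8)/6)² = 7.111
te_Task 2 = (1 + 4·2 + 9)/6 = 18/6 = 3; σ²_Task 2 = ((9−1)/6)² = 1.778
te_Task 3 = (4 + 4·8 + 24)/6 = 60/6 = 10; σ²_Task 3 = ((24−4)/6)² = 11.111
te_Task 4 = (2 + 4·6 + 10)/6 = 36/6 = 6; σ²_Task 4 = ((10−2)/6)² = 1.778
te_Task 5 = (4 + 4·9 + 14)/6 = 54/6 = 9; σ²_Task 5 = ((14−4)/6)² = 2.778
te_Task 6 = (1 + 4·4 + 7)/6 = 24/6 = 4; σ²_Task 6 = ((7−1)/6)² = 1.000
te_Task 7 = (7 + 4·12 + 17)/6 = 72/6 = 12; σ²_Task 7 = ((17−7)/6)² = 2.778
te_Task 8 = (7 + 4·11 + 27)/6 = 78/6 = 13; σ²_Task 8 = ((27−7)/6)² = 11.111
te_Task 9 = (3 + 4·6 + 9)/6 = 36/6 = 6; σ²_Task 9 = ((9−3)/6)² = 1.000

Forward pass:
ES_Task 1 = 0; EF_Task 1 = 14
ES_Task 2 = 0; EF_Task 2 = 3
ES_Task 3 = 0; EF_Task 3 = 10
ES_Task 4 = max(EF_Task 1=14, EF_Task 3=10) = 14; EF_Task 4 = 14+6 = 20
ES_Task 5 = 14; EF_Task 5 = 14+9 = 23
ES_Task 6 = 10; EF_Task 6 = 10+4 = 14
ES_Task 7 = max(EF_Task 1=14, EF_Task 4=20) = 20; EF_Task 7 = 20+12 = 32
ES_Task 8 = max(EF_Task 2=3, EF_Task 5=23) = 23; EF_Task 8 = 23+13 = 36
ES_Task 9 = max(EF_Task 3=10, EF_Task 6=14, EF_Task 7=32, EF_Task 8=36) = 36; EF_Task 9 = 36+6 = 42
Expected project duration μ = 42 hours. Critical path: Task 1 → Task 5 → Task 8 → Task 9.

Variance along critical path = 7.111 + 2.778 + 11.111 + 1.000 = 22.000; σ = √22.000 = 4.690 hours.
Z = (49 − 42) / 4.690 = 1.492
P(T ≤ 49) = Φ(1.492) ≈ 0.932

0.932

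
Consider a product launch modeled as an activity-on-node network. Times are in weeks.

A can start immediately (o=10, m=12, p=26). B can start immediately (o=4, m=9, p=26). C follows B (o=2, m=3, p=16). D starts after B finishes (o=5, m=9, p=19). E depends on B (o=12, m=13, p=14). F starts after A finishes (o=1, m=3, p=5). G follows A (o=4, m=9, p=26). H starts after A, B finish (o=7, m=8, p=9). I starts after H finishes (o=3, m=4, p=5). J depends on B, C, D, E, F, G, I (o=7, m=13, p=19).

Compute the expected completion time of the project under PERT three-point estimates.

39 weeks

te_A = (10 + 4·12 + 26)/6 = 84/6 = 14
te_B = (4 + 4·9 + 26)/6 = 66/6 = 11
te_C = (2 + 4·3 + 16)/6 = 30/6 = 5
te_D = (5 + 4·9 + 19)/6 = 60/6 = 10
te_E = (12 + 4·13 + 14)/6 = 78/6 = 13
te_F = (1 + 4·3 + 5)/6 = 18/6 = 3
te_G = (4 + 4·9 + 26)/6 = 66/6 = 11
te_H = (7 + 4·8 + 9)/6 = 48/6 = 8
te_I = (3 + 4·4 + 5)/6 = 24/6 = 4
te_J = (7 + 4·13 + 19)/6 = 78/6 = 13

Forward pass:
ES_A = 0; EF_A = 14
ES_B = 0; EF_B = 11
ES_C = 11; EF_C = 11+5 = 16
ES_D = 11; EF_D = 11+10 = 21
ES_E = 11; EF_E = 11+13 = 24
ES_F = 14; EF_F = 14+3 = 17
ES_G = 14; EF_G = 14+11 = 25
ES_H = max(EF_A=14, EF_B=11) = 14; EF_H = 14+8 = 22
ES_I = 22; EF_I = 22+4 = 26
ES_J = max(EF_B=11, EF_C=16, EF_D=21, EF_E=24, EF_F=17, EF_G=25, EF_I=26) = 26; EF_J = 26+13 = 39
Expected project duration μ = 39 weeks. Critical path: A → H → I → J.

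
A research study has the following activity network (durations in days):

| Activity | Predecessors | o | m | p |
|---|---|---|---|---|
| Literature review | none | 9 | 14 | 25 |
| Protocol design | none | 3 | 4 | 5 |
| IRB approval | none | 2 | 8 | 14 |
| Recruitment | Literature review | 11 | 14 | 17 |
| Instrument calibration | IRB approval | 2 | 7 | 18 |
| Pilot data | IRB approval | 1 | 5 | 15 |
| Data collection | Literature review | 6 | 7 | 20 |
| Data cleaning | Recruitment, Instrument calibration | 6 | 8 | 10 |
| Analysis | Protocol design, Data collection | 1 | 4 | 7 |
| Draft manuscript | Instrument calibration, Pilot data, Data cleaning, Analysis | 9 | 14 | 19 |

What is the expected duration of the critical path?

51 days

te_Literature review = (9 + 4·14 + 25)/6 = 90/6 = 15
te_Protocol design = (3 + 4·4 + 5)/6 = 24/6 = 4
te_IRB approval = (2 + 4·8 + 14)/6 = 48/6 = 8
te_Recruitment = (11 + 4·14 + 17)/6 = 84/6 = 14
te_Instrument calibration = (2 + 4·7 + 18)/6 = 48/6 = 8
te_Pilot data = (1 + 4·5 + 15)/6 = 36/6 = 6
te_Data collection = (6 + 4·7 + 20)/6 = 54/6 = 9
te_Data cleaning = (6 + 4·8 + 10)/6 = 48/6 = 8
te_Analysis = (1 + 4·4 + 7)/6 = 24/6 = 4
te_Draft manuscript = (9 + 4·14 + 19)/6 = 84/6 = 14

Forward pass:
ES_Literature review = 0; EF_Literature review = 15
ES_Protocol design = 0; EF_Protocol design = 4
ES_IRB approval = 0; EF_IRB approval = 8
ES_Recruitment = 15; EF_Recruitment = 15+14 = 29
ES_Instrument calibration = 8; EF_Instrument calibration = 8+8 = 16
ES_Pilot data = 8; EF_Pilot data = 8+6 = 14
ES_Data collection = 15; EF_Data collection = 15+9 = 24
ES_Data cleaning = max(EF_Recruitment=29, EF_Instrument calibration=16) = 29; EF_Data cleaning = 29+8 = 37
ES_Analysis = max(EF_Protocol design=4, EF_Data collection=24) = 24; EF_Analysis = 24+4 = 28
ES_Draft manuscript = max(EF_Instrument calibration=16, EF_Pilot data=14, EF_Data cleaning=37, EF_Analysis=28) = 37; EF_Draft manuscript = 37+14 = 51
Expected project duration μ = 51 days. Critical path: Literature review → Recruitment → Data cleaning → Draft manuscript.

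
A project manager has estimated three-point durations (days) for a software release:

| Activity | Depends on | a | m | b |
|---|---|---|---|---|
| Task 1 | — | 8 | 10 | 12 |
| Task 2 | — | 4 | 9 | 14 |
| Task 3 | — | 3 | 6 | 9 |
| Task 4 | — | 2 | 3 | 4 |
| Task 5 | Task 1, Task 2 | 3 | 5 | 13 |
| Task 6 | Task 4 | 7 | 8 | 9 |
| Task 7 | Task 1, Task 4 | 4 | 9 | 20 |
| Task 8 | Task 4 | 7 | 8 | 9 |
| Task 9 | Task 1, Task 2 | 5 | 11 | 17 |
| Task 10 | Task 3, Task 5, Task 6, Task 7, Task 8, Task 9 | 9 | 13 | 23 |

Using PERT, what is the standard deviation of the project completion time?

3.14 days

te_Task 1 = (8 + 4·10 + 12)/6 = 60/6 = 10; σ²_Task 1 = ((12−8)/6)² = 0.444
te_Task 2 = (4 + 4·9 + 14)/6 = 54/6 = 9; σ²_Task 2 = ((14−4)/6)² = 2.778
te_Task 3 = (3 + 4·6 + 9)/6 = 36/6 = 6; σ²_Task 3 = ((9−3)/6)² = 1.000
te_Task 4 = (2 + 4·3 + 4)/6 = 18/6 = 3; σ²_Task 4 = ((4−2)/6)² = 0.111
te_Task 5 = (3 + 4·5 + 13)/6 = 36/6 = 6; σ²_Task 5 = ((13−3)/6)² = 2.778
te_Task 6 = (7 + 4·8 + 9)/6 = 48/6 = 8; σ²_Task 6 = ((9−7)/6)² = 0.111
te_Task 7 = (4 + 4·9 + 20)/6 = 60/6 = 10; σ²_Task 7 = ((20−4)/6)² = 7.111
te_Task 8 = (7 + 4·8 + 9)/6 = 48/6 = 8; σ²_Task 8 = ((9−7)/6)² = 0.111
te_Task 9 = (5 + 4·11 + 17)/6 = 66/6 = 11; σ²_Task 9 = ((17−5)/6)² = 4.000
te_Task 10 = (9 + 4·13 + 23)/6 = 84/6 = 14; σ²_Task 10 = ((23−9)/6)² = 5.444

Forward pass:
ES_Task 1 = 0; EF_Task 1 = 10
ES_Task 2 = 0; EF_Task 2 = 9
ES_Task 3 = 0; EF_Task 3 = 6
ES_Task 4 = 0; EF_Task 4 = 3
ES_Task 5 = max(EF_Task 1=10, EF_Task 2=9) = 10; EF_Task 5 = 10+6 = 16
ES_Task 6 = 3; EF_Task 6 = 3+8 = 11
ES_Task 7 = max(EF_Task 1=10, EF_Task 4=3) = 10; EF_Task 7 = 10+10 = 20
ES_Task 8 = 3; EF_Task 8 = 3+8 = 11
ES_Task 9 = max(EF_Task 1=10, EF_Task 2=9) = 10; EF_Task 9 = 10+11 = 21
ES_Task 10 = max(EF_Task 3=6, EF_Task 5=16, EF_Task 6=11, EF_Task 7=20, EF_Task 8=11, EF_Task 9=21) = 21; EF_Task 10 = 21+14 = 35
Expected project duration μ = 35 days. Critical path: Task 1 → Task 9 → Task 10.

Variance along critical path = 0.444 + 4.000 + 5.444 = 9.889
σ = √9.889 = 3.145 days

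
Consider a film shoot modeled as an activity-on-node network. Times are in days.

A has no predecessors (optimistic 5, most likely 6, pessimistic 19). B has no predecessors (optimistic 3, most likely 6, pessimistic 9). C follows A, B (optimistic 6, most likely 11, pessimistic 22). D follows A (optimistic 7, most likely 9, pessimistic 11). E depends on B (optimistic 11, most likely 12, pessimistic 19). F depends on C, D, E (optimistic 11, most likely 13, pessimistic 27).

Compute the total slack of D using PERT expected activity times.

te_A = (5 + 4·6 + 19)/6 = 48/6 = 8
te_B = (3 + 4·6 + 9)/6 = 36/6 = 6
te_C = (6 + 4·11 + 22)/6 = 72/6 = 12
te_D = (7 + 4·9 + 11)/6 = 54/6 = 9
te_E = (11 + 4·12 + 19)/6 = 78/6 = 13
te_F = (11 + 4·13 + 27)/6 = 90/6 = 15

Forward pass:
ES_A = 0; EF_A = 8
ES_B = 0; EF_B = 6
ES_C = max(EF_A=8, EF_B=6) = 8; EF_C = 8+12 = 20
ES_D = 8; EF_D = 8+9 = 17
ES_E = 6; EF_E = 6+13 = 19
ES_F = max(EF_C=20, EF_D=17, EF_E=19) = 20; EF_F = 20+15 = 35
Expected project duration μ = 35 days. Critical path: A → C → F.

Backward pass:
LF_F = 35; LS_F = 35−15 = 20
LF_E = LS_F = 20; LS_E = 20−13 = 7
LF_D = LS_F = 20; LS_D = 20−9 = 11
LF_C = LS_F = 20; LS_C = 20−12 = 8
LF_B = min(LS_C=8, LS_E=7) = 7; LS_B = 7−6 = 1
LF_A = min(LS_C=8, LS_D=11) = 8; LS_A = 8−8 = 0
Slack_D = LS_D − ES_D = 11 − 8 = 3

3 days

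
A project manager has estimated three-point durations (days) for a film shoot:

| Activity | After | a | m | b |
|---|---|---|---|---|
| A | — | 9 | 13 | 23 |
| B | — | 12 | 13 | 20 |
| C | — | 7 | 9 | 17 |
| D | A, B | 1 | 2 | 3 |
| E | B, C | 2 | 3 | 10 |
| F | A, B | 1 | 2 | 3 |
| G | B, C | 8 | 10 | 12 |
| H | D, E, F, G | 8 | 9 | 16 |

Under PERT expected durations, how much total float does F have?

te_A = (9 + 4·13 + 23)/6 = 84/6 = 14
te_B = (12 + 4·13 + 20)/6 = 84/6 = 14
te_C = (7 + 4·9 + 17)/6 = 60/6 = 10
te_D = (1 + 4·2 + 3)/6 = 12/6 = 2
te_E = (2 + 4·3 + 10)/6 = 24/6 = 4
te_F = (1 + 4·2 + 3)/6 = 12/6 = 2
te_G = (8 + 4·10 + 12)/6 = 60/6 = 10
te_H = (8 + 4·9 + 16)/6 = 60/6 = 10

Forward pass:
ES_A = 0; EF_A = 14
ES_B = 0; EF_B = 14
ES_C = 0; EF_C = 10
ES_D = max(EF_A=14, EF_B=14) = 14; EF_D = 14+2 = 16
ES_E = max(EF_B=14, EF_C=10) = 14; EF_E = 14+4 = 18
ES_F = max(EF_A=14, EF_B=14) = 14; EF_F = 14+2 = 16
ES_G = max(EF_B=14, EF_C=10) = 14; EF_G = 14+10 = 24
ES_H = max(EF_D=16, EF_E=18, EF_F=16, EF_G=24) = 24; EF_H = 24+10 = 34
Expected project duration μ = 34 days. Critical path: B → G → H.

Backward pass:
LF_H = 34; LS_H = 34−10 = 24
LF_G = LS_H = 24; LS_G = 24−10 = 14
LF_F = LS_H = 24; LS_F = 24−2 = 22
LF_E = LS_H = 24; LS_E = 24−4 = 20
LF_D = LS_H = 24; LS_D = 24−2 = 22
LF_C = min(LS_E=20, LS_G=14) = 14; LS_C = 14−10 = 4
LF_B = min(LS_D=22, LS_E=20, LS_F=22, LS_G=14) = 14; LS_B = 14−14 = 0
LF_A = min(LS_D=22, LS_F=22) = 22; LS_A = 22−14 = 8
Slack_F = LS_F − ES_F = 22 − 14 = 8

8 days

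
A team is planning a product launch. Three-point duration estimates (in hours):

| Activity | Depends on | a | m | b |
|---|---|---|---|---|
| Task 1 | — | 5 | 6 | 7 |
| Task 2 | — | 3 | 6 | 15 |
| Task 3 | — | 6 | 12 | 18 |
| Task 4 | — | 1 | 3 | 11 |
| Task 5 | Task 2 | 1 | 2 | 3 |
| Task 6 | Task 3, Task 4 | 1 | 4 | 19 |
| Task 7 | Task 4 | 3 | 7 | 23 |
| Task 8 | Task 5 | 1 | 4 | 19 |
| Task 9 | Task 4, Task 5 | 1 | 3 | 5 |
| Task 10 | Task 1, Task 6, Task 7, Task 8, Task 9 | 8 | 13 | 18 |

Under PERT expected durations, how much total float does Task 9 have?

6 hours

te_Task 1 = (5 + 4·6 + 7)/6 = 36/6 = 6
te_Task 2 = (3 + 4·6 + 15)/6 = 42/6 = 7
te_Task 3 = (6 + 4·12 + 18)/6 = 72/6 = 12
te_Task 4 = (1 + 4·3 + 11)/6 = 24/6 = 4
te_Task 5 = (1 + 4·2 + 3)/6 = 12/6 = 2
te_Task 6 = (1 + 4·4 + 19)/6 = 36/6 = 6
te_Task 7 = (3 + 4·7 + 23)/6 = 54/6 = 9
te_Task 8 = (1 + 4·4 + 19)/6 = 36/6 = 6
te_Task 9 = (1 + 4·3 + 5)/6 = 18/6 = 3
te_Task 10 = (8 + 4·13 + 18)/6 = 78/6 = 13

Forward pass:
ES_Task 1 = 0; EF_Task 1 = 6
ES_Task 2 = 0; EF_Task 2 = 7
ES_Task 3 = 0; EF_Task 3 = 12
ES_Task 4 = 0; EF_Task 4 = 4
ES_Task 5 = 7; EF_Task 5 = 7+2 = 9
ES_Task 6 = max(EF_Task 3=12, EF_Task 4=4) = 12; EF_Task 6 = 12+6 = 18
ES_Task 7 = 4; EF_Task 7 = 4+9 = 13
ES_Task 8 = 9; EF_Task 8 = 9+6 = 15
ES_Task 9 = max(EF_Task 4=4, EF_Task 5=9) = 9; EF_Task 9 = 9+3 = 12
ES_Task 10 = max(EF_Task 1=6, EF_Task 6=18, EF_Task 7=13, EF_Task 8=15, EF_Task 9=12) = 18; EF_Task 10 = 18+13 = 31
Expected project duration μ = 31 hours. Critical path: Task 3 → Task 6 → Task 10.

Backward pass:
LF_Task 10 = 31; LS_Task 10 = 31−13 = 18
LF_Task 9 = LS_Task 10 = 18; LS_Task 9 = 18−3 = 15
LF_Task 8 = LS_Task 10 = 18; LS_Task 8 = 18−6 = 12
LF_Task 7 = LS_Task 10 = 18; LS_Task 7 = 18−9 = 9
LF_Task 6 = LS_Task 10 = 18; LS_Task 6 = 18−6 = 12
LF_Task 5 = min(LS_Task 8=12, LS_Task 9=15) = 12; LS_Task 5 = 12−2 = 10
LF_Task 4 = min(LS_Task 6=12, LS_Task 7=9, LS_Task 9=15) = 9; LS_Task 4 = 9−4 = 5
LF_Task 3 = LS_Task 6 = 12; LS_Task 3 = 12−12 = 0
LF_Task 2 = LS_Task 5 = 10; LS_Task 2 = 10−7 = 3
LF_Task 1 = LS_Task 10 = 18; LS_Task 1 = 18−6 = 12
Slack_Task 9 = LS_Task 9 − ES_Task 9 = 15 − 9 = 6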